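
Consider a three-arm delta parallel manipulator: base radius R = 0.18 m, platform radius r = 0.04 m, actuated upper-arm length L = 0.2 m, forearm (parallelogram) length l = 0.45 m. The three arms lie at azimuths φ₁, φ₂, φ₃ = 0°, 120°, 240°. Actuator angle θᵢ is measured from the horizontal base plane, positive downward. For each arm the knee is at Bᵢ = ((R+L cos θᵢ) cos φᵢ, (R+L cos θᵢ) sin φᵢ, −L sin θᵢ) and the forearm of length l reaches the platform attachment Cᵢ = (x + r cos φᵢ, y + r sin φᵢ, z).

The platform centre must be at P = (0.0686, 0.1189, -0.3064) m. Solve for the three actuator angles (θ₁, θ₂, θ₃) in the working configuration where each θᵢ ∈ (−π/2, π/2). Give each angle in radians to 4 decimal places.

θ₁ = -0.1743, θ₂ = -0.1747, θ₃ = 0.7855

arm 1 (φ=0.0°): x'=0.0686, y'=0.1189
  A cos θ + B sin θ = C:  0.0714·cos θ + -0.3064·sin θ = 0.1235
  θ1 = atan2(B,A) + arccos(C/0.3146) = -0.1743
arm 2 (φ=120.0°): x'=0.0687, y'=-0.1189
  e−x'=0.0713;  (l²−L²−(e−x')²−y'²−z²)/2L = 0.1235
  γ=atan2(-0.3064,0.0713)=-1.3421;  ψ=arccos(0.3926)=1.1673;  θ2=γ+ψ≈-0.1747
arm 3 (φ=240.0°): x'=-0.1373, y'=0.0000
  A=0.2773, B=-0.3064, C=(l²−L²−A²−y'²−z²)/(2L)=-0.0206
  γ=atan2(-0.3064,0.2773)=-0.8353;  ψ=arccos(-0.0500)=1.6208;  θ3=γ+ψ≈0.7855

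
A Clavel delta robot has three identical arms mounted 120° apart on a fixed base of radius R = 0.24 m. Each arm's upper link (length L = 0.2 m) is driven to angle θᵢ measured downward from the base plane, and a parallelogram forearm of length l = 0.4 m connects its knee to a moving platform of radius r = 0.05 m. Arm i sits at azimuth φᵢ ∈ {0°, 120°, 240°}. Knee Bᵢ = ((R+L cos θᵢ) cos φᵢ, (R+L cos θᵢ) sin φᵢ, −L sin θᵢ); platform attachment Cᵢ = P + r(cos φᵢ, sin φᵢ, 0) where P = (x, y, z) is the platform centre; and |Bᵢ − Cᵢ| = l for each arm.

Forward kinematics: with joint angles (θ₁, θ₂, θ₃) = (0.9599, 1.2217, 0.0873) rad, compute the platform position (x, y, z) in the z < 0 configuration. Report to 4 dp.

(-0.0335, -0.1394, -0.3256)

arm 1 at φ=0.0°: ρ1 = 0.3047;  centre 1 = (0.3047, 0.0000, -0.1638)
centre 2 = (0.2584·cos120.0°, 0.2584·sin120.0°, -0.1879) = (-0.1292, 0.2238, -0.1879)
centre 3 = (0.3892·cos240.0°, 0.3892·sin240.0°, -0.0174) = (-0.1946, -0.3371, -0.0174)
|centre ₂|²−|centre ₁|² = -0.0176;  |centre ₃|²−|centre ₁|² = 0.0321
[-0.8679 0.4476 -0.0482]·P = -0.0176;  [-0.9987 -0.6742 0.2928]·P = 0.0321
Cramer: x(z) = -0.0024+0.0955z;  y(z) = -0.0440+0.2928z
into |P−centre ₁|² = l²: 1.0949z² + 0.2432z + -0.0369 = 0;  Δ = 0.2207;  z = -0.3256 or 0.1035 → z<0 root = -0.3256
x = -0.0335, y = -0.1394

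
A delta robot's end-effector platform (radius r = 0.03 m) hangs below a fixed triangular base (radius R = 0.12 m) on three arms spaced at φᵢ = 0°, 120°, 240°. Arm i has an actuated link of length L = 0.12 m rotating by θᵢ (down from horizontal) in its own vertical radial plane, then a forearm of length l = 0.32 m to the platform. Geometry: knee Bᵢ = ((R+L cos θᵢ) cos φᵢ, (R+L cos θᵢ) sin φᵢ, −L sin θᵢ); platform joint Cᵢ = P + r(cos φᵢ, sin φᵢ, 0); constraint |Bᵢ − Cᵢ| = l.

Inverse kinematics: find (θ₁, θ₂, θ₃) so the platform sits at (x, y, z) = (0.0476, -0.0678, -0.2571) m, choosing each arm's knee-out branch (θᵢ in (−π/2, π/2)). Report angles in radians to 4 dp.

θ₁ = -0.0871, θ₂ = 0.6977, θ₃ = 0.0000

rotate P by −φ1: (0.0476, -0.0678, -0.2571)
  A cos θ + B sin θ = C:  0.0424·cos θ + -0.2571·sin θ = 0.0646
  θ1 = atan2(B,A) + arccos(C/0.2606) = -0.0871
φ2=120.0° → target in arm frame (-0.0825, -0.0073)
  A cos θ + B sin θ = C:  0.1725·cos θ + -0.2571·sin θ = -0.0330
  √(A²+B²)=0.3096;  θ2 = -0.9798+1.6775 ≈ 0.6977
arm 3 (φ=240.0°): x'=0.0349, y'=0.0751
  A cos θ + B sin θ = C:  0.0551·cos θ + -0.2571·sin θ = 0.0551
  √(A²+B²)=0.2629;  θ3 = -1.3597+1.3597 ≈ 0.0000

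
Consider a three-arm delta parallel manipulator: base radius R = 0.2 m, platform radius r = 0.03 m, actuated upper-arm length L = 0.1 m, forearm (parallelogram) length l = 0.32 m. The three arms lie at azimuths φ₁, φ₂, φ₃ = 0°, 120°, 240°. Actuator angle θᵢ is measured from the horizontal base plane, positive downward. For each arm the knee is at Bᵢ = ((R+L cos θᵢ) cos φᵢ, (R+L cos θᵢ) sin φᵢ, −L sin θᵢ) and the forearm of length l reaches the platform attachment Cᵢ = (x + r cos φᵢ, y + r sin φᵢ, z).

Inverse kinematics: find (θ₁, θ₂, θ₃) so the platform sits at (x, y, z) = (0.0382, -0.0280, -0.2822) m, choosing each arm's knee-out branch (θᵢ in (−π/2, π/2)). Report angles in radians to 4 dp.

θ₁ = 0.5236, θ₂ = 1.1345, θ₃ = 0.7859

φ1=0.0° → target in arm frame (0.0382, -0.0280)
  A cos θ + B sin θ = C:  0.1318·cos θ + -0.2822·sin θ = -0.0270
  γ=atan2(-0.2822,0.1318)=-1.1339;  ψ=arccos(-0.0866)=1.6575;  θ1=γ+ψ≈0.5236
arm 2 (φ=120.0°): x'=-0.0433, y'=-0.0191
  A cos θ + B sin θ = C:  0.2133·cos θ + -0.2822·sin θ = -0.1656
  √(A²+B²)=0.3538;  θ2 = -0.9235+2.0579 ≈ 1.1345
arm 3 (φ=240.0°): x'=0.0051, y'=0.0471
  e−x'=0.1649;  (l²−L²−(e−x')²−y'²−z²)/2L = -0.0831
  θ3 = atan2(B,A) + arccos(C/0.3268) = 0.7859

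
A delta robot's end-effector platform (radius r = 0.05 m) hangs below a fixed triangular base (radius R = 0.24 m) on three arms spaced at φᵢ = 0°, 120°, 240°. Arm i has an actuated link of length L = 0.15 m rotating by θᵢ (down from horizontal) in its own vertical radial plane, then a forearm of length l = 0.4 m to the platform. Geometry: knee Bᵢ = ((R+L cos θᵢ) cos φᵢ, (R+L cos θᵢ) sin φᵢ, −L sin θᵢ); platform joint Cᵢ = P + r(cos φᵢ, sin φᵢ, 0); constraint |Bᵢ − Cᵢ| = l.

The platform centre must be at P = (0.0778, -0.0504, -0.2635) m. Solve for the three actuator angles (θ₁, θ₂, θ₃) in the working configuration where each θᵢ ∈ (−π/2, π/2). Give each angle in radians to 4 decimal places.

arm 1 (φ=0.0°): x'=0.0778, y'=-0.0504
  e−x'=0.1122;  (l²−L²−(e−x')²−y'²−z²)/2L = 0.1765
  θ1 = atan2(B,A) + arccos(C/0.2864) = -0.2613
rotate P by −φ2: (-0.0825, -0.0422, -0.2635)
  A=0.2725, B=-0.2635, C=(l²−L²−A²−y'²−z²)/(2L)=-0.0266
  γ=atan2(-0.2635,0.2725)=-0.7685;  ψ=arccos(-0.0703)=1.6411;  θ2=γ+ψ≈0.8726
arm 3 (φ=240.0°): x'=0.0047, y'=0.0926
  A=0.1853, B=-0.2635, C=(l²−L²−A²−y'²−z²)/(2L)=0.0839
  √(A²+B²)=0.3221;  θ3 = -0.9580+1.3072 ≈ 0.3492

θ₁ = -0.2613, θ₂ = 0.8726, θ₃ = 0.3492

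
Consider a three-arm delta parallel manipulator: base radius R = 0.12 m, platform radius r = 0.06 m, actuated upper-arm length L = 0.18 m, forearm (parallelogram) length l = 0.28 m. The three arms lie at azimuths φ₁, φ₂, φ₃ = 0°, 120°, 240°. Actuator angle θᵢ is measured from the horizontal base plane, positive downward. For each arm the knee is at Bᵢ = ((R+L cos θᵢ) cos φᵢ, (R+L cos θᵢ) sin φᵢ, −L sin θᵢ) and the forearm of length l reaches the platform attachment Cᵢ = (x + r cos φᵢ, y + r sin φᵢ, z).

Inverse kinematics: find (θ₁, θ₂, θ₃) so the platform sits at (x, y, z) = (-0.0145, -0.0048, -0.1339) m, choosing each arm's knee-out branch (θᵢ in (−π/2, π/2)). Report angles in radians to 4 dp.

arm 1 (φ=0.0°): x'=-0.0145, y'=-0.0048
  A=0.0745, B=-0.1339, C=(l²−L²−A²−y'²−z²)/(2L)=0.0625
  γ=atan2(-0.1339,0.0745)=-1.0631;  ψ=arccos(0.4078)=1.1507;  θ1=γ+ψ≈0.0876
arm 2 (φ=120.0°): x'=0.0031, y'=0.0150
  A=0.0569, B=-0.1339, C=(l²−L²−A²−y'²−z²)/(2L)=0.0684
  θ2 = atan2(B,A) + arccos(C/0.1455) = -0.0872
arm 3 (φ=240.0°): x'=0.0114, y'=-0.0102
  e−x'=0.0486;  (l²−L²−(e−x')²−y'²−z²)/2L = 0.0711
  γ=atan2(-0.1339,0.0486)=-1.2227;  ψ=arccos(0.4993)=1.0480;  θ3=γ+ψ≈-0.1747

θ₁ = 0.0876, θ₂ = -0.0872, θ₃ = -0.1747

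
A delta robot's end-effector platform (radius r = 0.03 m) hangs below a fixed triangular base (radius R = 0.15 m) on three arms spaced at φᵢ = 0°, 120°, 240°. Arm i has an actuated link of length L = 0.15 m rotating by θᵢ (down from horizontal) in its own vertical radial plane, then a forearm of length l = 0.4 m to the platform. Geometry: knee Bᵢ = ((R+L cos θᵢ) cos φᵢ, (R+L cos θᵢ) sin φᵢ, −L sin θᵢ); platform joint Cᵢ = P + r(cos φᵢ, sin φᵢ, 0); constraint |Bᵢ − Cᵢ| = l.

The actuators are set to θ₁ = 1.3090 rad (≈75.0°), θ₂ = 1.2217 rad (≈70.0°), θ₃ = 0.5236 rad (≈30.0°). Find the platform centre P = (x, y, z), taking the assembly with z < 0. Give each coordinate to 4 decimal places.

arm 1 at φ=0.0°: (R−r)+L cos θ1 = 0.1588;  O1 = (0.1588, 0.0000, -0.1449)
O2 = (0.1713·cos120.0°, 0.1713·sin120.0°, -0.1410) = (-0.0857, 0.1484, -0.1410)
arm 3 at φ=240.0°: (R−r)+L cos θ3 = 0.2499;  O3 = (-0.1250, -0.2164, -0.0750)
eliminate P² terms by subtracting sphere 1 from 2 and 3
plane₁₂: -0.4890x+0.2967y+0.0079z = 0.0030
det = 0.3800;  x = -0.0205+0.1181z,  y = -0.0236+0.1681z
quadratic in z: (1.0422)z²+(0.2395)z+(-0.1063)=0, √Δ=0.7075 → z ∈ {-0.4543, 0.2245}; z = -0.4543 (taking z<0)
x = -0.0741, y = -0.1000

(-0.0741, -0.1000, -0.4543)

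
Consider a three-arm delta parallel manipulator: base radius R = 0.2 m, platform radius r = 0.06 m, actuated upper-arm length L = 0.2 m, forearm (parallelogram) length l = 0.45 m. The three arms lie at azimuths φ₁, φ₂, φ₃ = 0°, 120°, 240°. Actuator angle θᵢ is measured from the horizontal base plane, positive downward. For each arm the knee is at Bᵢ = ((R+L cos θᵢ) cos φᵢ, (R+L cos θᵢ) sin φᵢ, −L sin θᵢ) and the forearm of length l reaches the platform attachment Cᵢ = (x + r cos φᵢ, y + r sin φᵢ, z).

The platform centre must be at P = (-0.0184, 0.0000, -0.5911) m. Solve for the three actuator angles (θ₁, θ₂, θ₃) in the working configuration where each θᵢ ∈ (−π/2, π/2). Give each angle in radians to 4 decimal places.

θ₁ = 1.3090, θ₂ = 1.2215, θ₃ = 1.2215

rotate P by −φ1: (-0.0184, 0.0000, -0.5911)
  e−x'=0.1584;  (l²−L²−(e−x')²−y'²−z²)/2L = -0.5300
  γ=atan2(-0.5911,0.1584)=-1.3090;  ψ=arccos(-0.8660)=2.6180;  θ1=γ+ψ≈1.3090
φ2=120.0° → target in arm frame (0.0092, 0.0159)
  e−x'=0.1308;  (l²−L²−(e−x')²−y'²−z²)/2L = -0.5107
  θ2 = atan2(B,A) + arccos(C/0.6054) = 1.2215
φ3=240.0° → target in arm frame (0.0092, -0.0159)
  A=0.1308, B=-0.5911, C=(l²−L²−A²−y'²−z²)/(2L)=-0.5107
  θ3 = atan2(B,A) + arccos(C/0.6054) = 1.2215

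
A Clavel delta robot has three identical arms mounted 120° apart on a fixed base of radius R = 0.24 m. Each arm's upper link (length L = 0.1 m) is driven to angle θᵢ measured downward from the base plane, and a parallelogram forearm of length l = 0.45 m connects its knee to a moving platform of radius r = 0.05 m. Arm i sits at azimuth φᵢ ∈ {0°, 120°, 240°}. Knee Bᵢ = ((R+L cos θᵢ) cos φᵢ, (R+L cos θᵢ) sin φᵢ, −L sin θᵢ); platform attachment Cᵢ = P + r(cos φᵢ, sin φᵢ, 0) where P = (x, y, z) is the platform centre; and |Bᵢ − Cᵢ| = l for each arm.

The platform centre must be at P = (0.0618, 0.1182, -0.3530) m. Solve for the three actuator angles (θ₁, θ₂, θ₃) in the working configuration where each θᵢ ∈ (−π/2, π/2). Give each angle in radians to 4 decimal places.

arm 1 (φ=0.0°): x'=0.0618, y'=0.1182
  e−x'=0.1282;  (l²−L²−(e−x')²−y'²−z²)/2L = 0.1874
  √(A²+B²)=0.3756;  θ1 = -1.2224+1.0483 ≈ -0.1741
arm 2 (φ=120.0°): x'=0.0715, y'=-0.1126
  e−x'=0.1185;  (l²−L²−(e−x')²−y'²−z²)/2L = 0.2058
  √(A²+B²)=0.3724;  θ2 = -1.2468+0.9853 ≈ -0.2616
arm 3 (φ=240.0°): x'=-0.1333, y'=-0.0056
  A=0.3233, B=-0.3530, C=(l²−L²−A²−y'²−z²)/(2L)=-0.1832
  θ3 = atan2(B,A) + arccos(C/0.4787) = 1.1342

θ₁ = -0.1741, θ₂ = -0.2616, θ₃ = 1.1342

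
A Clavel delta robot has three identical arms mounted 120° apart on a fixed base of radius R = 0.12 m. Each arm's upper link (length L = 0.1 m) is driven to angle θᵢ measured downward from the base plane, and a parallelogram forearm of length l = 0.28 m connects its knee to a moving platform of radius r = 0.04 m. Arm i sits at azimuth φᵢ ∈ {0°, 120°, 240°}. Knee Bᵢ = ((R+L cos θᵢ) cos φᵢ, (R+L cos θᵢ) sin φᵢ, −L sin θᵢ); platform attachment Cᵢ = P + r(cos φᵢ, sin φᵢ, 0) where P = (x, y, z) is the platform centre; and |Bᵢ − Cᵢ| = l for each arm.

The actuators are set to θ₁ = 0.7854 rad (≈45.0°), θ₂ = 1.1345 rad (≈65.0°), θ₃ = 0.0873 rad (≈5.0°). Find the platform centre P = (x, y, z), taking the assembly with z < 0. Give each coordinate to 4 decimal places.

(-0.0143, -0.1015, -0.2729)

φ1=0.0°: virtual centre (0.1507, 0.0000, -0.0707), radius l
φ2=120.0°: virtual centre (-0.0611, 0.1059, -0.0906), radius l
φ3=240.0°: virtual centre (-0.0898, -0.1556, -0.0087), radius l
|O₂|²−|O₁|² = -0.0046;  |O₃|²−|O₁|² = 0.0046
[-0.4237 0.2118 -0.0398]·P = -0.0046;  [-0.4810 -0.3111 0.1240]·P = 0.0046
Cramer: x(z) = 0.0019+0.0593z;  y(z) = -0.0178+0.3068z
quadratic in z: (1.0977)z²+(0.1129)z+(-0.0509)=0, √Δ=0.4862 → z ∈ {-0.2729, 0.1700}; z = -0.2729 (taking z<0)
x = -0.0143, y = -0.1015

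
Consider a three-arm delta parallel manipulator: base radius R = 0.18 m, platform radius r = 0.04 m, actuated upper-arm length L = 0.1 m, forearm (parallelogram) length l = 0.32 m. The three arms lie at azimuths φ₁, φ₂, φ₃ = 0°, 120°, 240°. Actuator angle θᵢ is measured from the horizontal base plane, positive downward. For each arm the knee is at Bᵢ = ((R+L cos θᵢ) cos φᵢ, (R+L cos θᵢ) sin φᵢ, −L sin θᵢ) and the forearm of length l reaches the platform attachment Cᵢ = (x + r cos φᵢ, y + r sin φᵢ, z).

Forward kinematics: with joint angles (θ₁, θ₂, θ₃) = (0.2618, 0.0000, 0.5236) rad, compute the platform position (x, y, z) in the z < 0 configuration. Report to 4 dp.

φ1=0.0°: virtual centre (0.2366, 0.0000, -0.0259), radius l
arm 2 at φ=120.0°: ρ2 = 0.2400;  S2 = (-0.1200, 0.2078, 0.0000)
arm 3 at φ=240.0°: ρ3 = 0.2266;  S3 = (-0.1133, -0.1962, -0.0500)
subtract pairs → two planes through P
linear system: -0.7132x+0.4157y = 0.0010−0.0518z; -0.6998x+-0.3925y = -0.0028−-0.0482z
Cramer: x(z) = 0.0014+0.0005z;  y(z) = 0.0047-0.1237z
sphere 1 gives Az²+Bz+C=0 with A=1.0153, B=0.0504, C=-0.0464;  B²−4AC=0.1909;  roots -0.2400, 0.1904;  negative root z = -0.2400
x = 0.0013, y = 0.0344

(0.0013, 0.0344, -0.2400)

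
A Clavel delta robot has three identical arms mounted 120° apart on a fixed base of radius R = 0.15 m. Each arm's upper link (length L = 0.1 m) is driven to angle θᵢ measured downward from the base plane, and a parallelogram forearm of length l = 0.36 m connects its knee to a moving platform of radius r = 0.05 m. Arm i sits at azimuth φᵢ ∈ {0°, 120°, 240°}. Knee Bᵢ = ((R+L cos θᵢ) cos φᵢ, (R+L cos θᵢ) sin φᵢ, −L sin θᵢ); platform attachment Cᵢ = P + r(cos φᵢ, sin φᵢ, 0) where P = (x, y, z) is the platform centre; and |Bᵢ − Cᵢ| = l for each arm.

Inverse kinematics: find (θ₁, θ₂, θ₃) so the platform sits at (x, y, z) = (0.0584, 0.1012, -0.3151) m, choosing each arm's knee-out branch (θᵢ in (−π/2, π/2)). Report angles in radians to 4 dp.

θ₁ = -0.0003, θ₂ = -0.0006, θ₃ = 0.9594

φ1=0.0° → target in arm frame (0.0584, 0.1012)
  A cos θ + B sin θ = C:  0.0416·cos θ + -0.3151·sin θ = 0.0417
  γ=atan2(-0.3151,0.0416)=-1.4395;  ψ=arccos(0.1312)=1.4392;  θ1=γ+ψ≈-0.0003
rotate P by −φ2: (0.0584, -0.1012, -0.3151)
  A cos θ + B sin θ = C:  0.0416·cos θ + -0.3151·sin θ = 0.0417
  γ=atan2(-0.3151,0.0416)=-1.4397;  ψ=arccos(0.1313)=1.4391;  θ2=γ+ψ≈-0.0006
arm 3 (φ=240.0°): x'=-0.1168, y'=0.0000
  e−x'=0.2168;  (l²−L²−(e−x')²−y'²−z²)/2L = -0.1335
  γ=atan2(-0.3151,0.2168)=-0.9681;  ψ=arccos(-0.3491)=1.9274;  θ3=γ+ψ≈0.9594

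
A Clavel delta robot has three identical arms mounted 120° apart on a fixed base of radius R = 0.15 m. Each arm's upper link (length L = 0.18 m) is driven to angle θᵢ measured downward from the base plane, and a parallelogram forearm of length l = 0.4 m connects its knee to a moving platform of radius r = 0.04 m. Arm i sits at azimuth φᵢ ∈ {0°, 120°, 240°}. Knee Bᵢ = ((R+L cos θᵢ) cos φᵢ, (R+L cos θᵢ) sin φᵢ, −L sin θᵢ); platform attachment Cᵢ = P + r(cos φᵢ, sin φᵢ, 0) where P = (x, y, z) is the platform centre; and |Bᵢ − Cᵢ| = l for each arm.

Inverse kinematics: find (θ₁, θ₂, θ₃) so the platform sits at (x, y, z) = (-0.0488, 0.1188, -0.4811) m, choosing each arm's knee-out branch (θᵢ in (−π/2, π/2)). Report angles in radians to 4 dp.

arm 1 (φ=0.0°): x'=-0.0488, y'=0.1188
  A cos θ + B sin θ = C:  0.1588·cos θ + -0.4811·sin θ = -0.3977
  √(A²+B²)=0.5066;  θ1 = -1.2520+2.4736 ≈ 1.2216
arm 2 (φ=120.0°): x'=0.1273, y'=-0.0171
  e−x'=-0.0173;  (l²−L²−(e−x')²−y'²−z²)/2L = -0.2901
  θ2 = atan2(B,A) + arccos(C/0.4814) = 0.6109
φ3=240.0° → target in arm frame (-0.0785, -0.1017)
  A=0.1885, B=-0.4811, C=(l²−L²−A²−y'²−z²)/(2L)=-0.4159
  γ=atan2(-0.4811,0.1885)=-1.1974;  ψ=arccos(-0.8049)=2.5063;  θ3=γ+ψ≈1.3089

θ₁ = 1.2216, θ₂ = 0.6109, θ₃ = 1.3089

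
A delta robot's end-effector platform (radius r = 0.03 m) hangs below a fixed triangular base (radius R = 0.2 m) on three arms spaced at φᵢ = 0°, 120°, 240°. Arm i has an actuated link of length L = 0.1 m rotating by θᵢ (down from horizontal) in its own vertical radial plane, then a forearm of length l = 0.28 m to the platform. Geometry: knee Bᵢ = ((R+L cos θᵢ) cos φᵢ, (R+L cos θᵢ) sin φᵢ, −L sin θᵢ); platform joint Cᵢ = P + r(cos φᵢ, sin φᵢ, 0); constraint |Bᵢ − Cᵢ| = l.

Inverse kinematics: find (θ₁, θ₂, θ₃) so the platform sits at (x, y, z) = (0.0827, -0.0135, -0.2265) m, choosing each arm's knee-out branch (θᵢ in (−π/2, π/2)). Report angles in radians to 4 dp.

θ₁ = 0.1753, θ₂ = 1.3961, θ₃ = 1.2217

arm 1 (φ=0.0°): x'=0.0827, y'=-0.0135
  A cos θ + B sin θ = C:  0.0873·cos θ + -0.2265·sin θ = 0.0465
  √(A²+B²)=0.2427;  θ1 = -1.2029+1.3782 ≈ 0.1753
φ2=120.0° → target in arm frame (-0.0530, -0.0649)
  A cos θ + B sin θ = C:  0.2230·cos θ + -0.2265·sin θ = -0.1843
  θ2 = atan2(B,A) + arccos(C/0.3179) = 1.3961
rotate P by −φ3: (-0.0297, 0.0784, -0.2265)
  A=0.1997, B=-0.2265, C=(l²−L²−A²−y'²−z²)/(2L)=-0.1445
  γ=atan2(-0.2265,0.1997)=-0.8483;  ψ=arccos(-0.4787)=2.0700;  θ3=γ+ψ≈1.2217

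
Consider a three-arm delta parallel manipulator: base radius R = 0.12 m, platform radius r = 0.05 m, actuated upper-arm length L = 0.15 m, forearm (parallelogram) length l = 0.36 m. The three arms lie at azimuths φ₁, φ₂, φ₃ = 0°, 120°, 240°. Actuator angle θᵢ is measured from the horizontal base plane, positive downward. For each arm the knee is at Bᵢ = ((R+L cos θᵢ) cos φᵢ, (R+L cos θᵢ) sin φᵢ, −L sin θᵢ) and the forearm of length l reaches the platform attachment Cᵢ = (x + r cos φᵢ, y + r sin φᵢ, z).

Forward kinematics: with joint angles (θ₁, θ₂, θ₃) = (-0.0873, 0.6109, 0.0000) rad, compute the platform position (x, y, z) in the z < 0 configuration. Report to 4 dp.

(0.0576, -0.0793, -0.2986)

arm 1 at φ=0.0°: (R−r)+L cos θ1 = 0.2194;  centre 1 = (0.2194, 0.0000, 0.0131)
arm 2 at φ=120.0°: (R−r)+L cos θ2 = 0.1929;  centre 2 = (-0.0964, 0.1670, -0.0860)
φ3=240.0°: virtual centre (-0.1100, -0.1905, 0.0000), radius l
|centre ₂|²−|centre ₁|² = -0.0037;  |centre ₃|²−|centre ₁|² = 0.0001
linear system: -0.6317x+0.3341y = -0.0037−-0.1982z; -0.6589x+-0.3811y = 0.0001−-0.0262z
det = 0.4608;  x = 0.0030+-0.1829z,  y = -0.0054+0.2476z
sphere 1 gives Az²+Bz+C=0 with A=1.0947, B=0.0503, C=-0.0826;  B²−4AC=0.3641;  roots -0.2986, 0.2526;  negative root z = -0.2986
x = 0.0576, y = -0.0793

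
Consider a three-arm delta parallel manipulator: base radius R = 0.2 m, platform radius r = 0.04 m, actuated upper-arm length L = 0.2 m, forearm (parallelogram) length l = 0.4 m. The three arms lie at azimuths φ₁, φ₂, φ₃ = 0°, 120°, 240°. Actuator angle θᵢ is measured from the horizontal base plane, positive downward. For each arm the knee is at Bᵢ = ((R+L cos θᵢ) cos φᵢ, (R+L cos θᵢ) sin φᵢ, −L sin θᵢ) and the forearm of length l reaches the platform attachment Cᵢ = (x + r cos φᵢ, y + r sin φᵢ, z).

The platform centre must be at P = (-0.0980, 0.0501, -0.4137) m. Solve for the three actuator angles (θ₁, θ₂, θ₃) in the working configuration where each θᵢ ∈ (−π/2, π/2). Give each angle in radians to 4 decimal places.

rotate P by −φ1: (-0.0980, 0.0501, -0.4137)
  A=0.2580, B=-0.4137, C=(l²−L²−A²−y'²−z²)/(2L)=-0.3006
  √(A²+B²)=0.4876;  θ1 = -1.0132+2.2350 ≈ 1.2218
arm 2 (φ=120.0°): x'=0.0924, y'=0.0598
  A cos θ + B sin θ = C:  0.0676·cos θ + -0.4137·sin θ = -0.1482
  θ2 = atan2(B,A) + arccos(C/0.4192) = 0.5235
rotate P by −φ3: (0.0056, -0.1099, -0.4137)
  A=0.1544, B=-0.4137, C=(l²−L²−A²−y'²−z²)/(2L)=-0.2177
  θ3 = atan2(B,A) + arccos(C/0.4416) = 0.8726

θ₁ = 1.2218, θ₂ = 0.5235, θ₃ = 0.8726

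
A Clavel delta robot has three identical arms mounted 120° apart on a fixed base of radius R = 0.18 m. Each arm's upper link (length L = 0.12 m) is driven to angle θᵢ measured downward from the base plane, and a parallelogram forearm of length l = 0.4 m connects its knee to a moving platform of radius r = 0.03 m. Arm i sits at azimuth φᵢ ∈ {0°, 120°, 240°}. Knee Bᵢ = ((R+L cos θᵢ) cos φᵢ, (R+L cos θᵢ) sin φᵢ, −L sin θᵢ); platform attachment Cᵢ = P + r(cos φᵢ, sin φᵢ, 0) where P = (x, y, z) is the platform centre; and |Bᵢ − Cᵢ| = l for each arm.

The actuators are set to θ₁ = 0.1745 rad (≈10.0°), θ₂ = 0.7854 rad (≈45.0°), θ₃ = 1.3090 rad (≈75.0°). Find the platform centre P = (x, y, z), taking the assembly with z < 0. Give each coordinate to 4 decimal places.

(0.1101, 0.0636, -0.3827)

φ1=0.0°: virtual centre (0.2682, 0.0000, -0.0208), radius l
φ2=120.0°: virtual centre (-0.1174, 0.2034, -0.0849), radius l
φ3=240.0°: virtual centre (-0.0905, -0.1568, -0.1159), radius l
subtract pairs → two planes through P
plane₁₂: -0.7712x+0.4068y+-0.1280z = -0.0100
det = 0.5337;  x = 0.0258+-0.2202z,  y = 0.0243+-0.1027z
sphere 1 gives Az²+Bz+C=0 with A=1.0590, B=0.1434, C=-0.1002;  B²−4AC=0.4451;  roots -0.3827, 0.2473;  negative root z = -0.3827
x = 0.1101, y = 0.0636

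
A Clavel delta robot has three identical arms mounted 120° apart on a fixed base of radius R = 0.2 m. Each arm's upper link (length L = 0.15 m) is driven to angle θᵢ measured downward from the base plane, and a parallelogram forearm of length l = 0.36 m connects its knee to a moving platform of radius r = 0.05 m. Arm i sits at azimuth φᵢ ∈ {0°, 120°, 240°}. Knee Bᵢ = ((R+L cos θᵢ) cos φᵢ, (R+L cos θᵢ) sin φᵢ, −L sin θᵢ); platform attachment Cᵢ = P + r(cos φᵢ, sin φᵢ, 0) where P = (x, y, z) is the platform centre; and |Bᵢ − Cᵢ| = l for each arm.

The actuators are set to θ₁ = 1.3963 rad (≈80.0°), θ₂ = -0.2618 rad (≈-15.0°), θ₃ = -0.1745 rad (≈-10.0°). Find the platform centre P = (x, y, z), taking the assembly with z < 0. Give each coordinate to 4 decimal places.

(-0.1769, 0.0051, -0.2183)

φ1=0.0°: virtual centre (0.1760, 0.0000, -0.1477), radius l
arm 2 at φ=120.0°: ρ2 = 0.2949;  S2 = (-0.1474, 0.2554, 0.0388)
S3 = (0.2977·cos240.0°, 0.2977·sin240.0°, 0.0260) = (-0.1489, -0.2578, 0.0260)
subtract pairs → two planes through P
[-0.6470 0.5108 0.3731]·P = 0.0357;  [-0.6498 -0.5157 0.3475]·P = 0.0365
det = 0.6655;  x = -0.0556+0.5558z,  y = -0.0007+-0.0264z
sphere 1 gives Az²+Bz+C=0 with A=1.3096, B=0.0379, C=-0.0541;  B²−4AC=0.2848;  roots -0.2183, 0.1893;  negative root z = -0.2183
x = -0.1769, y = 0.0051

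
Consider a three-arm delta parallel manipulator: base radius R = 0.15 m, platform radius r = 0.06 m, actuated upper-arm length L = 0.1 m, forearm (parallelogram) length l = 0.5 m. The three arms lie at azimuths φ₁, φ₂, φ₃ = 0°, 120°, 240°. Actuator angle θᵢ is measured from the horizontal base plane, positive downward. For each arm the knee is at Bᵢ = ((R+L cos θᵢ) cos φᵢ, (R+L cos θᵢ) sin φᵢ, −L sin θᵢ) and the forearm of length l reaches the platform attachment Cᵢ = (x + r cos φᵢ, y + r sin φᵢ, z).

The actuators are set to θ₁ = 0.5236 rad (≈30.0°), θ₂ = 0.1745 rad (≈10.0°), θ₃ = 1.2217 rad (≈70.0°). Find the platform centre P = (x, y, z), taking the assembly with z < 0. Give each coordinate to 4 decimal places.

φ1=0.0°: virtual centre (0.1766, 0.0000, -0.0500), radius l
arm 2 at φ=120.0°: (R−r)+L cos θ2 = 0.1885;  S2 = (-0.0942, 0.1632, -0.0174)
S3 = (0.1242·cos240.0°, 0.1242·sin240.0°, -0.0940) = (-0.0621, -0.1076, -0.0940)
|S₂|²−|S₁|² = 0.0021;  |S₃|²−|S₁|² = -0.0094
plane₁₂: -0.5417x+0.3265y+0.0653z = 0.0021
Cramer: x(z) = 0.0096-0.0538z;  y(z) = 0.0225-0.2893z
quadratic in z: (1.0866)z²+(0.1050)z+(-0.2191)=0, √Δ=0.9815 → z ∈ {-0.4999, 0.4033}; z = -0.4999 (taking z<0)
x = 0.0365, y = 0.1671

(0.0365, 0.1671, -0.4999)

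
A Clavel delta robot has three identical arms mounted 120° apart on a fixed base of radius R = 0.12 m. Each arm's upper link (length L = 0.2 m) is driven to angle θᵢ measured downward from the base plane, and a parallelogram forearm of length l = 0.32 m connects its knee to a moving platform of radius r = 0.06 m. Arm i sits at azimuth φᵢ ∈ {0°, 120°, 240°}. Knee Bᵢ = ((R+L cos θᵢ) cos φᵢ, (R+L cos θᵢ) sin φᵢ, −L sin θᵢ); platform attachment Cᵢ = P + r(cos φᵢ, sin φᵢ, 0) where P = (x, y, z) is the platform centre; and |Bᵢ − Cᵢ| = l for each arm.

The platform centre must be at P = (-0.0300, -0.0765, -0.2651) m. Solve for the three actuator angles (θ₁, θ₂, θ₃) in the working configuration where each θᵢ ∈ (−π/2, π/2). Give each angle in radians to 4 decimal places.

θ₁ = 0.5235, θ₂ = 0.6110, θ₃ = -0.0002

φ1=0.0° → target in arm frame (-0.0300, -0.0765)
  e−x'=0.0900;  (l²−L²−(e−x')²−y'²−z²)/2L = -0.0546
  √(A²+B²)=0.2800;  θ1 = -1.2435+1.7670 ≈ 0.5235
arm 2 (φ=120.0°): x'=-0.0513, y'=0.0642
  A cos θ + B sin θ = C:  0.1113·cos θ + -0.2651·sin θ = -0.0610
  γ=atan2(-0.2651,0.1113)=-1.1735;  ψ=arccos(-0.2120)=1.7844;  θ2=γ+ψ≈0.6110
arm 3 (φ=240.0°): x'=0.0813, y'=0.0123
  A=-0.0213, B=-0.2651, C=(l²−L²−A²−y'²−z²)/(2L)=-0.0212
  γ=atan2(-0.2651,-0.0213)=-1.6508;  ψ=arccos(-0.0797)=1.6506;  θ3=γ+ψ≈-0.0002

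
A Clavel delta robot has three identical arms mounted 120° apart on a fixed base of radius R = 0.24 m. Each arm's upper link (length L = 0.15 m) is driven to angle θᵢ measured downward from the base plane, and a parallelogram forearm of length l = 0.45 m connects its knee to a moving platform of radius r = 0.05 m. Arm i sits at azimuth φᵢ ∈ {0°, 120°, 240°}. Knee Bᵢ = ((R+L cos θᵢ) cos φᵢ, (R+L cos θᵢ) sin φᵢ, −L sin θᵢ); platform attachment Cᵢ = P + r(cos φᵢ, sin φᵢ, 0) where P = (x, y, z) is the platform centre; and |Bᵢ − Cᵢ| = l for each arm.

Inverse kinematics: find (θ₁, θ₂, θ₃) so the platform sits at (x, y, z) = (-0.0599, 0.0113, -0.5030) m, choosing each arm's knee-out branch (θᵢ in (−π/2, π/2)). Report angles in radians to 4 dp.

arm 1 (φ=0.0°): x'=-0.0599, y'=0.0113
  A cos θ + B sin θ = C:  0.2499·cos θ + -0.5030·sin θ = -0.4520
  √(A²+B²)=0.5617;  θ1 = -1.1097+2.5059 ≈ 1.3962
arm 2 (φ=120.0°): x'=0.0397, y'=0.0462
  e−x'=0.1503;  (l²−L²−(e−x')²−y'²−z²)/2L = -0.3257
  γ=atan2(-0.5030,0.1503)=-1.2805;  ψ=arccos(-0.6205)=2.2402;  θ2=γ+ψ≈0.9597
φ3=240.0° → target in arm frame (0.0202, -0.0575)
  A cos θ + B sin θ = C:  0.1698·cos θ + -0.5030·sin θ = -0.3505
  θ3 = atan2(B,A) + arccos(C/0.5309) = 1.0468

θ₁ = 1.3962, θ₂ = 0.9597, θ₃ = 1.0468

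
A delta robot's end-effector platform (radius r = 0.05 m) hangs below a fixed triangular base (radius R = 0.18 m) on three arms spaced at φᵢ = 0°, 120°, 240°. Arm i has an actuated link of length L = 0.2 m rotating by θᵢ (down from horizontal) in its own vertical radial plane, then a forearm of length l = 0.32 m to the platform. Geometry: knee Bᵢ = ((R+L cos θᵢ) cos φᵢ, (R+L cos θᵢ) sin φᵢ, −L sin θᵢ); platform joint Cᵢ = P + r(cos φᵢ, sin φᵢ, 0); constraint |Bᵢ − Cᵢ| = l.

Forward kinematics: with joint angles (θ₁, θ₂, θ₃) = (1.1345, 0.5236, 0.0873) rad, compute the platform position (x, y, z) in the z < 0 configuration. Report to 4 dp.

(-0.1025, -0.0350, -0.2071)

arm 1 at φ=0.0°: ρ1 = 0.2145;  S1 = (0.2145, 0.0000, -0.1813)
φ2=120.0°: virtual centre (-0.1516, 0.2626, -0.1000), radius l
φ3=240.0°: virtual centre (-0.1646, -0.2851, -0.0174), radius l
subtract pairs → two planes through P
linear system: -0.7322x+0.5252y = 0.0231−0.1625z; -0.7583x+-0.5703y = 0.0298−0.3277z
Cramer: x(z) = -0.0353+0.3245z;  y(z) = -0.0053+0.1430z
into |P−S₁|² = l²: 1.1258z² + 0.1988z + -0.0071 = 0;  Δ = 0.0715;  z = -0.2071 or 0.0304 → z<0 root = -0.2071
x = -0.1025, y = -0.0350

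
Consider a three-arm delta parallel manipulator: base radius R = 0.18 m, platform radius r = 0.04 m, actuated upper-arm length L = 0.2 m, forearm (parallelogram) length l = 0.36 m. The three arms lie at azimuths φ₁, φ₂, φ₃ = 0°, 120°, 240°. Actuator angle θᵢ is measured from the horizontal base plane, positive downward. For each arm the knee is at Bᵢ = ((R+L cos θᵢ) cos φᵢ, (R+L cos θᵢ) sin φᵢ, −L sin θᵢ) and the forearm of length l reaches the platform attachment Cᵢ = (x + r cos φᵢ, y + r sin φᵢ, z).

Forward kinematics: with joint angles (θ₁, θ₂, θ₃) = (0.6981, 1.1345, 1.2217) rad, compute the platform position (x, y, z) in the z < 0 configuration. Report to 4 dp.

S1 = (0.2932·cos0.0°, 0.2932·sin0.0°, -0.1286) = (0.2932, 0.0000, -0.1286)
arm 2 at φ=120.0°: e+L cos θ2 = 0.2245;  S2 = (-0.1123, 0.1944, -0.1813)
φ3=240.0°: virtual centre (-0.1042, -0.1805, -0.1879), radius l
subtract pairs → two planes through P
[-0.8109 0.3889 -0.1054]·P = -0.0192;  [-0.7948 -0.3610 -0.1188]·P = -0.0237
Cramer: x(z) = 0.0269-0.1400z;  y(z) = 0.0066-0.0208z
into |P−S₁|² = l²: 1.0200z² + 0.3314z + -0.0421 = 0;  Δ = 0.2816;  z = -0.4226 or 0.0977 → z<0 root = -0.4226
x = 0.0860, y = 0.0154

(0.0860, 0.0154, -0.4226)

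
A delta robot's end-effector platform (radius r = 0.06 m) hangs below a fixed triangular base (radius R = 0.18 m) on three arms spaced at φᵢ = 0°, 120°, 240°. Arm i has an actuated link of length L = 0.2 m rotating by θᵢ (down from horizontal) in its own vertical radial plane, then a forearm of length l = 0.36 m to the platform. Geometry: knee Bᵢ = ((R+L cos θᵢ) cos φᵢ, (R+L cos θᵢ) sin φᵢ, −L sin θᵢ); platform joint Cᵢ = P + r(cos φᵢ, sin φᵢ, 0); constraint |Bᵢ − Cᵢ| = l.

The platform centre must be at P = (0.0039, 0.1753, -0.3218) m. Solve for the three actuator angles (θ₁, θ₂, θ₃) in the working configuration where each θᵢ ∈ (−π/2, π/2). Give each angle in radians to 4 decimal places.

arm 1 (φ=0.0°): x'=0.0039, y'=0.1753
  A=0.1161, B=-0.3218, C=(l²−L²−A²−y'²−z²)/(2L)=-0.1454
  √(A²+B²)=0.3421;  θ1 = -1.2245+2.0098 ≈ 0.7853
rotate P by −φ2: (0.1499, -0.0910, -0.3218)
  A cos θ + B sin θ = C:  -0.0299·cos θ + -0.3218·sin θ = -0.0578
  √(A²+B²)=0.3232;  θ2 = -1.6633+1.7507 ≈ 0.0874
arm 3 (φ=240.0°): x'=-0.1538, y'=-0.0843
  A cos θ + B sin θ = C:  0.2738·cos θ + -0.3218·sin θ = -0.2400
  γ=atan2(-0.3218,0.2738)=-0.8659;  ψ=arccos(-0.5681)=2.1750;  θ3=γ+ψ≈1.3091

θ₁ = 0.7853, θ₂ = 0.0874, θ₃ = 1.3091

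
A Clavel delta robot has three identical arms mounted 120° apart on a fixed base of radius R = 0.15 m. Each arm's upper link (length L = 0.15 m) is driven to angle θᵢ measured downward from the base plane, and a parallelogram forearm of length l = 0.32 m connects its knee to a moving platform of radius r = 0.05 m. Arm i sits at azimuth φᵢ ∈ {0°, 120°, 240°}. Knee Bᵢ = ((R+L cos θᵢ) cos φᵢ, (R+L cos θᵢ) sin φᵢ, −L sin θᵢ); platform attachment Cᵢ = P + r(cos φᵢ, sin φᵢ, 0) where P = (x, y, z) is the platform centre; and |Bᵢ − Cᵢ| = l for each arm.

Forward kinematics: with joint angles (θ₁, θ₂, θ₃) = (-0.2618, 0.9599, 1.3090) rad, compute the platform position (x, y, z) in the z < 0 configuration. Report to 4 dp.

φ1=0.0°: virtual centre (0.2449, 0.0000, 0.0388), radius l
φ2=120.0°: virtual centre (-0.0930, 0.1611, -0.1229), radius l
O3 = (0.1388·cos240.0°, 0.1388·sin240.0°, -0.1449) = (-0.0694, -0.1202, -0.1449)
|O₂|²−|O₁|² = -0.0118;  |O₃|²−|O₁|² = -0.0212
[-0.6758 0.3222 -0.3234]·P = -0.0118;  [-0.6286 -0.2404 -0.3674]·P = -0.0212
det = 0.3651;  x = 0.0265+-0.5373z,  y = 0.0190+-0.1234z
into |P−O₁|² = l²: 1.3039z² + 0.1524z + -0.0528 = 0;  Δ = 0.2988;  z = -0.2680 or 0.1512 → z<0 root = -0.2680
x = 0.1705, y = 0.0521

(0.1705, 0.0521, -0.2680)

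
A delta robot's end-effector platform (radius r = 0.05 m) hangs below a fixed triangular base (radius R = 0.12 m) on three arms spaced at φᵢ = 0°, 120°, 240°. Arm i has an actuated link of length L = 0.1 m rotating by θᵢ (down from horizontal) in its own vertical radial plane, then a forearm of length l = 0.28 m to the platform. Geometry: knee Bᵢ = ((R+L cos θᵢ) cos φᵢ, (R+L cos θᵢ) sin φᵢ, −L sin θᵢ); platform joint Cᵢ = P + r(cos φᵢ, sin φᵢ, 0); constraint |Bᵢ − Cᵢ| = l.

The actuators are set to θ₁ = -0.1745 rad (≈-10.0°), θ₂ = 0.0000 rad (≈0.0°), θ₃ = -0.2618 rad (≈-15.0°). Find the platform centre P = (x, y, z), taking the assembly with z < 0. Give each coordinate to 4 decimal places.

(0.0036, -0.0177, -0.2082)

O1 = (0.1685·cos0.0°, 0.1685·sin0.0°, 0.0174) = (0.1685, 0.0000, 0.0174)
O2 = (0.1700·cos120.0°, 0.1700·sin120.0°, 0.0000) = (-0.0850, 0.1472, 0.0000)
O3 = (0.1666·cos240.0°, 0.1666·sin240.0°, 0.0259) = (-0.0833, -0.1443, 0.0259)
|O₂|²−|O₁|² = 0.0002;  |O₃|²−|O₁|² = -0.0003
[-0.5070 0.2944 -0.0347]·P = 0.0002;  [-0.5036 -0.2885 0.0170]·P = -0.0003
det = 0.2946;  x = 0.0001+-0.0170z,  y = 0.0008+0.0887z
quadratic in z: (1.0082)z²+(-0.0289)z+(-0.0497)=0, √Δ=0.4488 → z ∈ {-0.2082, 0.2369}; z = -0.2082 (taking z<0)
x = 0.0036, y = -0.0177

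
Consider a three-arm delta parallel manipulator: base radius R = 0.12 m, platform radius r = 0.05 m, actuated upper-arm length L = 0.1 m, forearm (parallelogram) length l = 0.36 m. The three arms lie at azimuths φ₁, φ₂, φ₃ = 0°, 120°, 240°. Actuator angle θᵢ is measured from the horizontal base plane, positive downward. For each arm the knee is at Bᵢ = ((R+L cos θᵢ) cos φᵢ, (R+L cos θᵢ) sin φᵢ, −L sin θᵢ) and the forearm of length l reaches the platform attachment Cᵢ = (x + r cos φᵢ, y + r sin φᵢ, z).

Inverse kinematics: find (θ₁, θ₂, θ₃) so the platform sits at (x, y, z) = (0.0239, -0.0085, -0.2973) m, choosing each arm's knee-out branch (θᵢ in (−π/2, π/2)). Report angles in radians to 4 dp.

θ₁ = -0.3493, θ₂ = -0.0871, θ₃ = -0.1747

rotate P by −φ1: (0.0239, -0.0085, -0.2973)
  A=0.0461, B=-0.2973, C=(l²−L²−A²−y'²−z²)/(2L)=0.1451
  γ=atan2(-0.2973,0.0461)=-1.4170;  ψ=arccos(0.4822)=1.0676;  θ1=γ+ψ≈-0.3493
arm 2 (φ=120.0°): x'=-0.0193, y'=-0.0164
  A cos θ + B sin θ = C:  0.0893·cos θ + -0.2973·sin θ = 0.1148
  √(A²+B²)=0.3104;  θ2 = -1.2790+1.1919 ≈ -0.0871
arm 3 (φ=240.0°): x'=-0.0046, y'=0.0249
  A=0.0746, B=-0.2973, C=(l²−L²−A²−y'²−z²)/(2L)=0.1251
  θ3 = atan2(B,A) + arccos(C/0.3065) = -0.1747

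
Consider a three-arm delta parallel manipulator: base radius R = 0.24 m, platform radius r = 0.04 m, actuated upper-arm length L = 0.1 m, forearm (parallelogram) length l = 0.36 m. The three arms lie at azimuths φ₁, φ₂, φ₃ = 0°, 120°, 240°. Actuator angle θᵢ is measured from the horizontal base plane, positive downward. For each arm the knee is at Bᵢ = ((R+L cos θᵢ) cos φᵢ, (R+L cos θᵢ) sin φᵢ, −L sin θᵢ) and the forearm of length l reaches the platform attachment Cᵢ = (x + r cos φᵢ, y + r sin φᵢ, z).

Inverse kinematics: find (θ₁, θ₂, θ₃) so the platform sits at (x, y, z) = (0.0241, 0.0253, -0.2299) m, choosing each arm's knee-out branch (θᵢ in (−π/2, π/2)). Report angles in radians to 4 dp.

θ₁ = 0.0003, θ₂ = 0.1745, θ₃ = 0.6111

arm 1 (φ=0.0°): x'=0.0241, y'=0.0253
  e−x'=0.1759;  (l²−L²−(e−x')²−y'²−z²)/2L = 0.1758
  θ1 = atan2(B,A) + arccos(C/0.2895) = 0.0003
φ2=120.0° → target in arm frame (0.0099, -0.0335)
  e−x'=0.1901;  (l²−L²−(e−x')²−y'²−z²)/2L = 0.1473
  γ=atan2(-0.2299,0.1901)=-0.8798;  ψ=arccos(0.4939)=1.0542;  θ2=γ+ψ≈0.1745
rotate P by −φ3: (-0.0340, 0.0082, -0.2299)
  A=0.2340, B=-0.2299, C=(l²−L²−A²−y'²−z²)/(2L)=0.0597
  θ3 = atan2(B,A) + arccos(C/0.3280) = 0.6111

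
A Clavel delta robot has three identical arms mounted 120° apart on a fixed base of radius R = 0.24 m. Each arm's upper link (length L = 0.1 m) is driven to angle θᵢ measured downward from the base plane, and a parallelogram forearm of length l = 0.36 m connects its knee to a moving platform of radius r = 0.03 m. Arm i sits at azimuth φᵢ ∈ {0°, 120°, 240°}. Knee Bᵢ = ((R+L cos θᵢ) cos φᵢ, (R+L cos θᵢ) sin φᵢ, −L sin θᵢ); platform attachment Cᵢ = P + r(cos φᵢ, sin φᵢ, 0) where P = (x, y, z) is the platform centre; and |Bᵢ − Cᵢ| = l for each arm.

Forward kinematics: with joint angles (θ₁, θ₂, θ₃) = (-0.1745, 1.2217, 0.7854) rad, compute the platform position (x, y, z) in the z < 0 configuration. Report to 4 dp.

S1 = (0.3085·cos0.0°, 0.3085·sin0.0°, 0.0174) = (0.3085, 0.0000, 0.0174)
S2 = (0.2442·cos120.0°, 0.2442·sin120.0°, -0.0940) = (-0.1221, 0.2115, -0.0940)
φ3=240.0°: virtual centre (-0.1404, -0.2431, -0.0707), radius l
|S₂|²−|S₁|² = -0.0270;  |S₃|²−|S₁|² = -0.0117
[-0.8612 0.4230 -0.2227]·P = -0.0270;  [-0.8977 -0.4862 -0.1761]·P = -0.0117
Cramer: x(z) = 0.0226-0.2289z;  y(z) = -0.0178+0.0604z
sphere 1 gives Az²+Bz+C=0 with A=1.0560, B=0.0940, C=-0.0473;  B²−4AC=0.2085;  roots -0.2607, 0.1717;  negative root z = -0.2607
x = 0.0823, y = -0.0335

(0.0823, -0.0335, -0.2607)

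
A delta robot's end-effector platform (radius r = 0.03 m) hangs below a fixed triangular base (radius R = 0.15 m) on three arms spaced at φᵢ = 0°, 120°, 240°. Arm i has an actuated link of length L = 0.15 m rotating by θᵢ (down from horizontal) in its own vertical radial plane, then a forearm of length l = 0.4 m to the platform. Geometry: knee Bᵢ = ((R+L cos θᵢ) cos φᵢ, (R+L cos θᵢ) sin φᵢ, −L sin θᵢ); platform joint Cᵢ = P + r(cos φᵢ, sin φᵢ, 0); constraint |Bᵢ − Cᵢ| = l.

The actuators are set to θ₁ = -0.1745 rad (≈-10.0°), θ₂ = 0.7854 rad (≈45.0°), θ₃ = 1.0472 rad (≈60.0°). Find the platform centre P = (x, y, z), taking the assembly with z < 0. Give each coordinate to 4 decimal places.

(0.1575, 0.0402, -0.3563)

arm 1 at φ=0.0°: ρ1 = 0.2677;  S1 = (0.2677, 0.0000, 0.0260)
φ2=120.0°: virtual centre (-0.1130, 0.1958, -0.1061), radius l
arm 3 at φ=240.0°: ρ3 = 0.1950;  S3 = (-0.0975, -0.1689, -0.1299)
|S₂|²−|S₁|² = -0.0100;  |S₃|²−|S₁|² = -0.0175
linear system: -0.7615x+0.3916y = -0.0100−-0.2642z; -0.7304x+-0.3377y = -0.0175−-0.3119z
Cramer: x(z) = 0.0188-0.3891z;  y(z) = 0.0110-0.0819z
quadratic in z: (1.1581)z²+(0.1398)z+(-0.0972)=0, √Δ=0.6856 → z ∈ {-0.3563, 0.2356}; z = -0.3563 (taking z<0)
x = 0.1575, y = 0.0402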